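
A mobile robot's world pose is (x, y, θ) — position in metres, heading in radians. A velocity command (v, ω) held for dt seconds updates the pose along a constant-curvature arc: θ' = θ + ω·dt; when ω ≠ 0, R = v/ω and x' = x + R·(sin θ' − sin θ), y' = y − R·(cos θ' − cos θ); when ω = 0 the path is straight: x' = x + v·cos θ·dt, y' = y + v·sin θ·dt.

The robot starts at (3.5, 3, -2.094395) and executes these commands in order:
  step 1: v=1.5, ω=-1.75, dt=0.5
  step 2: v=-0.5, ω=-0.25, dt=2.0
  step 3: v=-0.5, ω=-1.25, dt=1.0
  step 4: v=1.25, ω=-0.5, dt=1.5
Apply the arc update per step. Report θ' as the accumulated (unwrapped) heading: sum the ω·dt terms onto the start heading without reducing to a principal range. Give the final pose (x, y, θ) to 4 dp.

(4.8451, 3.8250, -5.4694)

step 1: θ'=-2.9694 (R=-0.8571) → pose (2.9046, 2.5841, -2.9694)
step 2: θ'=-3.4694 (R=2.0000) → pose (3.8912, 2.5072, -3.4694)
step 3: θ'=-4.7194 (R=0.4000) → pose (4.1624, 2.1257, -4.7194)
step 4: θ'=-5.4694 (R=-2.5000) → pose (4.8451, 3.8250, -5.4694)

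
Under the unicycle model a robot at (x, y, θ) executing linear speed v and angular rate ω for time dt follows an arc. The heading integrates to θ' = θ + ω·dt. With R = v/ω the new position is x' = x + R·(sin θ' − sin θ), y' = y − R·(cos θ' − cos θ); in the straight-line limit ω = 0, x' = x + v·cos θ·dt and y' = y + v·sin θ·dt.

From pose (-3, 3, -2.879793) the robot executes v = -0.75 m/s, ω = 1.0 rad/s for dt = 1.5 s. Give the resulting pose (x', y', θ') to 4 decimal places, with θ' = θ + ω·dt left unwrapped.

(-2.4578, 3.8668, -1.3798)

θ' = -2.8798 + 1.0·1.5 = -1.3798
R = v/ω = -0.75/1.0 = -0.7500
x' = -3 + -0.7500·(sin -1.3798 − sin -2.8798) = -2.4578
y' = 3 − -0.7500·(cos -1.3798 − cos -2.8798) = 3.8668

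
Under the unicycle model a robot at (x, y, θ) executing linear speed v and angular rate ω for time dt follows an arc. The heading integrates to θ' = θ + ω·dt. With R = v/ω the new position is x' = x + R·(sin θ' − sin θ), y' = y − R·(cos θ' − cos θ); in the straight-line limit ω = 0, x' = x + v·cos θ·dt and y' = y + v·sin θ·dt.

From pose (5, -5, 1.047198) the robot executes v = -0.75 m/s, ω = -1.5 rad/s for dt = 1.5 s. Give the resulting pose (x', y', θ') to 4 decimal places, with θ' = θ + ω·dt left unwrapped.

θ' = 1.0472 + -1.5·1.5 = -1.2028
R = v/ω = -0.75/-1.5 = 0.5000
x' = 5 + 0.5000·(sin -1.2028 − sin 1.0472) = 4.1005
y' = -5 − 0.5000·(cos -1.2028 − cos 1.0472) = -4.9299

(4.1005, -4.9299, -1.2028)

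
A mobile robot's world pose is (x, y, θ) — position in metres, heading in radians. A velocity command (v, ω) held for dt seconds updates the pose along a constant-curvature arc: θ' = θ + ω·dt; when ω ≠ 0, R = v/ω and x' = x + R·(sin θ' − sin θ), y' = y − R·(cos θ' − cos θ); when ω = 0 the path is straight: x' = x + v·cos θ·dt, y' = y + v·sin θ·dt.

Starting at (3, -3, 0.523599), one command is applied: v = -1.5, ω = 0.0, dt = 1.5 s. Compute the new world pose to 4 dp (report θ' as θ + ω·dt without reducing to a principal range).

(1.0514, -4.1250, 0.5236)

θ' = 0.5236 + 0.0·1.5 = 0.5236
ω = 0 → straight: x' = 3 + -1.5·cos(0.5236)·1.5 = 1.0514
y' = -3 + -1.5·sin(0.5236)·1.5 = -4.1250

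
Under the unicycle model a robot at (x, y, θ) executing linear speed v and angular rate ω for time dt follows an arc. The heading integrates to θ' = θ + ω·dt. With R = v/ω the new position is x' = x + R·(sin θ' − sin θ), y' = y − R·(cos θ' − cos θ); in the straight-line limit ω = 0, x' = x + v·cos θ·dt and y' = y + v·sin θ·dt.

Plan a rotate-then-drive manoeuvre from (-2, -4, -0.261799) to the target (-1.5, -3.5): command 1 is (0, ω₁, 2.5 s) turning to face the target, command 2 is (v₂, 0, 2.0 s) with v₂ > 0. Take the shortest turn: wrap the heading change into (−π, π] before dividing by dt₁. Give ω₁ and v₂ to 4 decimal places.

heading to target = atan2(-3.5−-4, -1.5−-2) = 0.7854
Δθ = wrap(0.7854 − -0.2618) = 1.0472; ω₁ = Δθ/dt₁ = 0.4189
distance = √((-1.5−-2)² + (-3.5−-4)²) = 0.7071; v₂ = distance/dt₂ = 0.3536

ω₁ = 0.4189, v₂ = 0.3536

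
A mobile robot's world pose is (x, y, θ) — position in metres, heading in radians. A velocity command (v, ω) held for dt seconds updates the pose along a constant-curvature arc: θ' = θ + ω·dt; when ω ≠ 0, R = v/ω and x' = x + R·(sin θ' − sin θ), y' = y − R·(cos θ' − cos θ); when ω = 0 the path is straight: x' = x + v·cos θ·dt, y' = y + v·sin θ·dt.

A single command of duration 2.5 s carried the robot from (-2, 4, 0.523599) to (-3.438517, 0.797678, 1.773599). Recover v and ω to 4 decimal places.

v = -1.5000, ω = 0.5000

Δθ = 1.773599 − 0.523599 = 1.250000
ω = Δθ/dt = 1.250000/2.5 = 0.5000
R = −Δy/(cos θ' − cos θ) = -3.0000
v = R·ω = -3.0000·0.5000 = -1.5000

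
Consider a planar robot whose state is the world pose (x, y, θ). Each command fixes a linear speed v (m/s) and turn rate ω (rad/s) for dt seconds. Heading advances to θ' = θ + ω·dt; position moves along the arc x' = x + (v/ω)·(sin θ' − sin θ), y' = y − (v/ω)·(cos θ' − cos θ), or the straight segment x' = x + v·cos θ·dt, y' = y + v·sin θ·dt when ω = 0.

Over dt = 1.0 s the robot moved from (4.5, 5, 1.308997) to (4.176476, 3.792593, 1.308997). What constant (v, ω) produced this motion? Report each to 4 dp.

v = -1.2500, ω = 0.0000

Δθ = 1.308997 − 1.308997 = 0.000000
ω = Δθ/dt = 0.000000/1.0 = 0.0000
ω = 0 → v = (Δx·cos θ + Δy·sin θ)/dt = -1.2500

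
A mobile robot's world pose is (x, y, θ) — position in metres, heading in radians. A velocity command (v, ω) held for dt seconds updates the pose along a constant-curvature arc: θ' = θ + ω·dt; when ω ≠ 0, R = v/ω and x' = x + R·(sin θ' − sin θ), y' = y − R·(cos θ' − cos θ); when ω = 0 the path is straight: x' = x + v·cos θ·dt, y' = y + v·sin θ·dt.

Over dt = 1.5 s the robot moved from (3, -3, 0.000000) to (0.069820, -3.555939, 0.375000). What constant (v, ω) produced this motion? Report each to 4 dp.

Δθ = 0.375000 − 0.000000 = 0.375000
ω = Δθ/dt = 0.375000/1.5 = 0.2500
R = Δx/(sin θ' − sin θ) = -8.0000
v = R·ω = -8.0000·0.2500 = -2.0000

v = -2.0000, ω = 0.2500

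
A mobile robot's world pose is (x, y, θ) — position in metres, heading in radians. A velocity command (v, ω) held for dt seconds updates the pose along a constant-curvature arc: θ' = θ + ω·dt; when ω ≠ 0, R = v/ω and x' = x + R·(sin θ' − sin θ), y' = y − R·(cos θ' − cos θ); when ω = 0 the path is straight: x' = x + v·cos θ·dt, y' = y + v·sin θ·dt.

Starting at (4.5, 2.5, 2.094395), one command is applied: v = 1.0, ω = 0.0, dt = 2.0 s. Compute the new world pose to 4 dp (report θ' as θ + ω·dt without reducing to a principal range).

(3.5000, 4.2321, 2.0944)

θ' = 2.0944 + 0.0·2.0 = 2.0944
ω = 0 → straight: x' = 4.5 + 1.0·cos(2.0944)·2.0 = 3.5000
y' = 2.5 + 1.0·sin(2.0944)·2.0 = 4.2321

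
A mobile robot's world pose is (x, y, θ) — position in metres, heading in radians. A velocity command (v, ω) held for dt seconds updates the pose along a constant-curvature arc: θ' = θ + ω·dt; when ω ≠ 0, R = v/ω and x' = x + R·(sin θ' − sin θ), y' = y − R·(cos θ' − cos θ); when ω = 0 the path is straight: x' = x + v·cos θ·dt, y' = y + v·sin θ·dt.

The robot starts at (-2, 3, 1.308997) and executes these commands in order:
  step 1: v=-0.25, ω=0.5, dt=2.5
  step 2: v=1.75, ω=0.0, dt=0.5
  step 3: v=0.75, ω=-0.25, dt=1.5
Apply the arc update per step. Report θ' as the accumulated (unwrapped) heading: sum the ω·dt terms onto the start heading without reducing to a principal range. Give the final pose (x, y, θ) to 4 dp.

(-3.3256, 3.7131, 2.1840)

step 1: θ'=2.5590 (R=-0.5000) → pose (-1.7921, 2.4531, 2.5590)
step 2: θ'=2.5590 (straight) → pose (-2.5228, 2.9345, 2.5590)
step 3: θ'=2.1840 (R=-3.0000) → pose (-3.3256, 3.7131, 2.1840)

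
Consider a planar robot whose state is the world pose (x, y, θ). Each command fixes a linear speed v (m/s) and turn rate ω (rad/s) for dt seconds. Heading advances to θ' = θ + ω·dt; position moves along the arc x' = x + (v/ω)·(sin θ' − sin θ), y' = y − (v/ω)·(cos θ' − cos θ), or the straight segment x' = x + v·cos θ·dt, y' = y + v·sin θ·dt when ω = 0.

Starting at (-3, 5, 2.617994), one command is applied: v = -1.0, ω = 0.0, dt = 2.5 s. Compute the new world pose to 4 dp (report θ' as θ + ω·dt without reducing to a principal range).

(-0.8349, 3.7500, 2.6180)

θ' = 2.6180 + 0.0·2.5 = 2.6180
ω = 0 → straight: x' = -3 + -1.0·cos(2.6180)·2.5 = -0.8349
y' = 5 + -1.0·sin(2.6180)·2.5 = 3.7500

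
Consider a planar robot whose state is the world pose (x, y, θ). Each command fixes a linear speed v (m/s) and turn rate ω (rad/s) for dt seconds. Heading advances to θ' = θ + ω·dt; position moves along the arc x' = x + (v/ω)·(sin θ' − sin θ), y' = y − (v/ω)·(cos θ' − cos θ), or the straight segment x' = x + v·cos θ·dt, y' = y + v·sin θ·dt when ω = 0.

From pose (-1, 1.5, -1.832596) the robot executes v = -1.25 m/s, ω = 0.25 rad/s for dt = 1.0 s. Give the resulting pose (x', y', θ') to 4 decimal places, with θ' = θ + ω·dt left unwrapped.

(-0.8300, 2.7351, -1.5826)

θ' = -1.8326 + 0.25·1.0 = -1.5826
R = v/ω = -1.25/0.25 = -5.0000
x' = -1 + -5.0000·(sin -1.5826 − sin -1.8326) = -0.8300
y' = 1.5 − -5.0000·(cos -1.5826 − cos -1.8326) = 2.7351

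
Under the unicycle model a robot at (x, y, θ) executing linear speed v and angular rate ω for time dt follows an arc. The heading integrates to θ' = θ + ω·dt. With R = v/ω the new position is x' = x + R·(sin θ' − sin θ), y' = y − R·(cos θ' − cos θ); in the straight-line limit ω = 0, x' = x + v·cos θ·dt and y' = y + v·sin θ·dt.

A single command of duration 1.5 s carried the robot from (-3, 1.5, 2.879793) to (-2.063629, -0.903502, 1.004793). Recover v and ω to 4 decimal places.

v = -2.0000, ω = -1.2500

Δθ = 1.004793 − 2.879793 = -1.875000
ω = Δθ/dt = -1.875000/1.5 = -1.2500
R = −Δy/(cos θ' − cos θ) = 1.6000
v = R·ω = 1.6000·-1.2500 = -2.0000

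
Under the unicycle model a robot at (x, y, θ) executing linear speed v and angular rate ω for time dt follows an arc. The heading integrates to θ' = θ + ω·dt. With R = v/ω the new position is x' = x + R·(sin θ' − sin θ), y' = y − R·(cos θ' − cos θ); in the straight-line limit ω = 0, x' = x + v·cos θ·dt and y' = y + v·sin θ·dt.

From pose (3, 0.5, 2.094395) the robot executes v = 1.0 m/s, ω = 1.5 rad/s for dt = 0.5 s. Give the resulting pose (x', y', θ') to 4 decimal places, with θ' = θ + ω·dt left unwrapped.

θ' = 2.0944 + 1.5·0.5 = 2.8444
R = v/ω = 1.0/1.5 = 0.6667
x' = 3 + 0.6667·(sin 2.8444 − sin 2.0944) = 2.6179
y' = 0.5 − 0.6667·(cos 2.8444 − cos 2.0944) = 0.8041

(2.6179, 0.8041, 2.8444)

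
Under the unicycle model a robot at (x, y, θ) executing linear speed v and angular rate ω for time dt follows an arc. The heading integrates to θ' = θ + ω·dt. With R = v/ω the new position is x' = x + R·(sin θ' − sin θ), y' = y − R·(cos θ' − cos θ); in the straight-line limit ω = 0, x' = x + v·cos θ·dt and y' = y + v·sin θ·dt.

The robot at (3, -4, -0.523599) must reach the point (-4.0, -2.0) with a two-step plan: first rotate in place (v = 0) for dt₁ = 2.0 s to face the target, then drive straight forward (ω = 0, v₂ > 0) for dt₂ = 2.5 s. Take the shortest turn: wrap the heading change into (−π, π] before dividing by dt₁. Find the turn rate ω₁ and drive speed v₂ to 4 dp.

ω₁ = -1.4481, v₂ = 2.9120

heading to target = atan2(-2−-4, -4−3) = 2.8633
Δθ = wrap(2.8633 − -0.5236) = -2.8963; ω₁ = Δθ/dt₁ = -1.4481
distance = √((-4−3)² + (-2−-4)²) = 7.2801; v₂ = distance/dt₂ = 2.9120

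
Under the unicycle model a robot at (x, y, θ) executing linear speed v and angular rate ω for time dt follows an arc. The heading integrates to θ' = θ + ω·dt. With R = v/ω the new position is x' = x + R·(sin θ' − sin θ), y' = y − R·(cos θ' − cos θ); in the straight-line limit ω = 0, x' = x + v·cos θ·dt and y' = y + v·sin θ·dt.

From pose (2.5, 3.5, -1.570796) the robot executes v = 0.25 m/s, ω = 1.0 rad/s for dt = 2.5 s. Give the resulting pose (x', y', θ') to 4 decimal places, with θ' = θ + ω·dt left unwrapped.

(2.9503, 3.3504, 0.9292)

θ' = -1.5708 + 1.0·2.5 = 0.9292
R = v/ω = 0.25/1.0 = 0.2500
x' = 2.5 + 0.2500·(sin 0.9292 − sin -1.5708) = 2.9503
y' = 3.5 − 0.2500·(cos 0.9292 − cos -1.5708) = 3.3504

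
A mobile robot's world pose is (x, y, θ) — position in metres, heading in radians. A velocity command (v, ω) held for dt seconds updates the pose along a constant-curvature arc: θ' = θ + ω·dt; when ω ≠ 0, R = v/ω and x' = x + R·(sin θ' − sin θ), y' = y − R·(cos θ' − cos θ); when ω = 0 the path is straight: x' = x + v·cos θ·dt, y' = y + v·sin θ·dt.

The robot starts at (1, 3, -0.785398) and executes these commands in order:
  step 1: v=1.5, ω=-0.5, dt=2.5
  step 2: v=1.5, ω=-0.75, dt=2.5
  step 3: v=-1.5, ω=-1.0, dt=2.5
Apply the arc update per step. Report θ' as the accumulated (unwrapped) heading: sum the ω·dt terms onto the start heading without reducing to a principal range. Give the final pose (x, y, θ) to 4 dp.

(-2.8511, -3.5729, -6.4104)

step 1: θ'=-2.0354 (R=-3.0000) → pose (1.5607, -0.4655, -2.0354)
step 2: θ'=-3.9104 (R=-2.0000) → pose (-1.6179, -1.0069, -3.9104)
step 3: θ'=-6.4104 (R=1.5000) → pose (-2.8511, -3.5729, -6.4104)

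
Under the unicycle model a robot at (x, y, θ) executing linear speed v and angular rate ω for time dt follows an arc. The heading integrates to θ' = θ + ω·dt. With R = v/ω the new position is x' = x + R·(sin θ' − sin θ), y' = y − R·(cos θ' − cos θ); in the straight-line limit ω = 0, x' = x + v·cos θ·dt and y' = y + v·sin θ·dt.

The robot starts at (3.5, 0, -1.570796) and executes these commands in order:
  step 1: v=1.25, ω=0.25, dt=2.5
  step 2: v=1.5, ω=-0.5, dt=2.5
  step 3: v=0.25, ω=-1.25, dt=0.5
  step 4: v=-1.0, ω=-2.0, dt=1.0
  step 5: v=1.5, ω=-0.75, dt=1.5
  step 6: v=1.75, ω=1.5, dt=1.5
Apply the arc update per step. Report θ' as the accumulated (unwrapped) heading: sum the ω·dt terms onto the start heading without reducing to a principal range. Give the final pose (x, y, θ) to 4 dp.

(6.5548, -3.2736, -3.6958)

step 1: θ'=-0.9458 (R=5.0000) → pose (4.4452, -2.9255, -0.9458)
step 2: θ'=-2.1958 (R=-3.0000) → pose (4.4452, -6.4361, -2.1958)
step 3: θ'=-2.8208 (R=-0.2000) → pose (4.3461, -6.5088, -2.8208)
step 4: θ'=-4.8208 (R=0.5000) → pose (5.0008, -7.0374, -4.8208)
step 5: θ'=-5.9458 (R=-2.0000) → pose (6.3270, -5.3666, -5.9458)
step 6: θ'=-3.6958 (R=1.1667) → pose (6.5548, -3.2736, -3.6958)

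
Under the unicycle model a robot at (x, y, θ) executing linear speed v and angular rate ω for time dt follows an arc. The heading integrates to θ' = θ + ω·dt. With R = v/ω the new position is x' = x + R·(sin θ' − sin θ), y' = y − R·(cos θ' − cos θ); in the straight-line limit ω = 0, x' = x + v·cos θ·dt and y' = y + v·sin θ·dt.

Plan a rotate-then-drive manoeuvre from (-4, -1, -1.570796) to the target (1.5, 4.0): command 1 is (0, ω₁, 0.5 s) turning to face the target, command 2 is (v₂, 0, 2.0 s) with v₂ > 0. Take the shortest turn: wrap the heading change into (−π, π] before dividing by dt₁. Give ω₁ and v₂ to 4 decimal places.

ω₁ = 4.6172, v₂ = 3.7165

heading to target = atan2(4−-1, 1.5−-4) = 0.7378
Δθ = wrap(0.7378 − -1.5708) = 2.3086; ω₁ = Δθ/dt₁ = 4.6172
distance = √((1.5−-4)² + (4−-1)²) = 7.4330; v₂ = distance/dt₂ = 3.7165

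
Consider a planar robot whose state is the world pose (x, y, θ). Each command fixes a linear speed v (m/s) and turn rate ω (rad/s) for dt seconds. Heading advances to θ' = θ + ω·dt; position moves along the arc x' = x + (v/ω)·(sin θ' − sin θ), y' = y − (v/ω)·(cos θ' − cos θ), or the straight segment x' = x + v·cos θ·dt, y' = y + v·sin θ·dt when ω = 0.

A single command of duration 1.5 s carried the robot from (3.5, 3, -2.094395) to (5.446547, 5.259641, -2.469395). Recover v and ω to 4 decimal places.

v = -2.0000, ω = -0.2500

Δθ = -2.469395 − -2.094395 = -0.375000
ω = Δθ/dt = -0.375000/1.5 = -0.2500
R = −Δy/(cos θ' − cos θ) = 8.0000
v = R·ω = 8.0000·-0.2500 = -2.0000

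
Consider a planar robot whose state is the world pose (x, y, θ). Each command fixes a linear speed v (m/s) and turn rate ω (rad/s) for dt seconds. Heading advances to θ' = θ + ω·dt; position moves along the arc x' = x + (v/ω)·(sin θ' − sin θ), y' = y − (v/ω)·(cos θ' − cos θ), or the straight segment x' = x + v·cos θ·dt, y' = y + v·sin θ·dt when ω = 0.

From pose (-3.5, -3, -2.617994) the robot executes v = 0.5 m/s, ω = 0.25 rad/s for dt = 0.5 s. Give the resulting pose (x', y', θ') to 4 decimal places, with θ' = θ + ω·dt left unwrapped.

(-3.7081, -3.1382, -2.4930)

θ' = -2.6180 + 0.25·0.5 = -2.4930
R = v/ω = 0.5/0.25 = 2.0000
x' = -3.5 + 2.0000·(sin -2.4930 − sin -2.6180) = -3.7081
y' = -3 − 2.0000·(cos -2.4930 − cos -2.6180) = -3.1382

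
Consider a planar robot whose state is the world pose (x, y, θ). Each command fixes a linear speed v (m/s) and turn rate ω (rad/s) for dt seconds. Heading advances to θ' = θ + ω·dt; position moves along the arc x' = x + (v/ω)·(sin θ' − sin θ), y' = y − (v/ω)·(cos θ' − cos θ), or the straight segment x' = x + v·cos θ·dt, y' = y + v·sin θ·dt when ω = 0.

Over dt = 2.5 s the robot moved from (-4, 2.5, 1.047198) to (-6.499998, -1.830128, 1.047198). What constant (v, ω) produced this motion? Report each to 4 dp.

Δθ = 1.047198 − 1.047198 = 0.000000
ω = Δθ/dt = 0.000000/2.5 = 0.0000
ω = 0 → v = (Δx·cos θ + Δy·sin θ)/dt = -2.0000

v = -2.0000, ω = 0.0000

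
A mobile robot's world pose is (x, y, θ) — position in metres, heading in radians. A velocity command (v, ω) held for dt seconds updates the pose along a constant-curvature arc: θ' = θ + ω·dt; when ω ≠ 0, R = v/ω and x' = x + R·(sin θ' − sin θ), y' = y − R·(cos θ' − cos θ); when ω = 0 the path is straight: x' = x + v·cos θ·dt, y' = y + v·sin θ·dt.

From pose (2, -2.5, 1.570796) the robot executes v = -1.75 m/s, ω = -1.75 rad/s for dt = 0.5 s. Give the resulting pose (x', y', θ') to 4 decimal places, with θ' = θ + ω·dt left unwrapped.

θ' = 1.5708 + -1.75·0.5 = 0.6958
R = v/ω = -1.75/-1.75 = 1.0000
x' = 2 + 1.0000·(sin 0.6958 − sin 1.5708) = 1.6410
y' = -2.5 − 1.0000·(cos 0.6958 − cos 1.5708) = -3.2675

(1.6410, -3.2675, 0.6958)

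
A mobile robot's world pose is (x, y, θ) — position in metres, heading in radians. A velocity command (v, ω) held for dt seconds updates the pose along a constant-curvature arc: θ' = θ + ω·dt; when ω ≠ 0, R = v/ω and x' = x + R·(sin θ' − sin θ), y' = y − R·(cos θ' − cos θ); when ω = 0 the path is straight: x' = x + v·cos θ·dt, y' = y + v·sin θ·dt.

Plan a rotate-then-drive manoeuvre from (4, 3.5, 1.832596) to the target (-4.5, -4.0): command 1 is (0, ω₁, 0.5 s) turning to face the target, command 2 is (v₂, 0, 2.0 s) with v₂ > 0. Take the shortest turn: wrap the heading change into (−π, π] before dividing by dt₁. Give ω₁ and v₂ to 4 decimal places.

heading to target = atan2(-4−3.5, -4.5−4) = -2.4186
Δθ = wrap(-2.4186 − 1.8326) = 2.0320; ω₁ = Δθ/dt₁ = 4.0640
distance = √((-4.5−4)² + (-4−3.5)²) = 11.3358; v₂ = distance/dt₂ = 5.6679

ω₁ = 4.0640, v₂ = 5.6679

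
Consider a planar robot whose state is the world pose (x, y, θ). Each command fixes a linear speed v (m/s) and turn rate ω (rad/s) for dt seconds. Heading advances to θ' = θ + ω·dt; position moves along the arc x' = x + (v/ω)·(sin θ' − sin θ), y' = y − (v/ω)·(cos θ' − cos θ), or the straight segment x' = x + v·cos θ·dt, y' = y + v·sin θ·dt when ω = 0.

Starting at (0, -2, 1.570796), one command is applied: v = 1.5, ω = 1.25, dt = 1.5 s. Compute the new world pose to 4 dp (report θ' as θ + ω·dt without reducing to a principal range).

(-1.5594, -0.8551, 3.4458)

θ' = 1.5708 + 1.25·1.5 = 3.4458
R = v/ω = 1.5/1.25 = 1.2000
x' = 0 + 1.2000·(sin 3.4458 − sin 1.5708) = -1.5594
y' = -2 − 1.2000·(cos 3.4458 − cos 1.5708) = -0.8551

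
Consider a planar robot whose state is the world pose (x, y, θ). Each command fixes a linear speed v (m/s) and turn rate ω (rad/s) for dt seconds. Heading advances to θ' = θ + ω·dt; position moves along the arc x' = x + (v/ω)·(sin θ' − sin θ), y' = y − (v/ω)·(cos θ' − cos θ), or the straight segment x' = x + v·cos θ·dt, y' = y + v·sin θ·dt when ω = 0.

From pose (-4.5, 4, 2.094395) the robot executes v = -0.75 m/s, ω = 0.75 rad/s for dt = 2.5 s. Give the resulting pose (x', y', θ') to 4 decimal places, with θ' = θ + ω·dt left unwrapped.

θ' = 2.0944 + 0.75·2.5 = 3.9694
R = v/ω = -0.75/0.75 = -1.0000
x' = -4.5 + -1.0000·(sin 3.9694 − sin 2.0944) = -2.8975
y' = 4 − -1.0000·(cos 3.9694 − cos 2.0944) = 3.8235

(-2.8975, 3.8235, 3.9694)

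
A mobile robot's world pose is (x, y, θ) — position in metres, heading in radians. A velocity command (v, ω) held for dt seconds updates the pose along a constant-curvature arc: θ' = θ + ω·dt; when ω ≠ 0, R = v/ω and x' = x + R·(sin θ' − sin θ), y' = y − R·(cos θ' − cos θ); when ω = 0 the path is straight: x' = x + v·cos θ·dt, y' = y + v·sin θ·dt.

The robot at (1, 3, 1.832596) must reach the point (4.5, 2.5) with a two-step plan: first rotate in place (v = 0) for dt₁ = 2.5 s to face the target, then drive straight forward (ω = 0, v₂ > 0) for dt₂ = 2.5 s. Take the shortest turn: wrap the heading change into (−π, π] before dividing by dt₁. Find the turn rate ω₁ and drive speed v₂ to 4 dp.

ω₁ = -0.7898, v₂ = 1.4142

heading to target = atan2(2.5−3, 4.5−1) = -0.1419
Δθ = wrap(-0.1419 − 1.8326) = -1.9745; ω₁ = Δθ/dt₁ = -0.7898
distance = √((4.5−1)² + (2.5−3)²) = 3.5355; v₂ = distance/dt₂ = 1.4142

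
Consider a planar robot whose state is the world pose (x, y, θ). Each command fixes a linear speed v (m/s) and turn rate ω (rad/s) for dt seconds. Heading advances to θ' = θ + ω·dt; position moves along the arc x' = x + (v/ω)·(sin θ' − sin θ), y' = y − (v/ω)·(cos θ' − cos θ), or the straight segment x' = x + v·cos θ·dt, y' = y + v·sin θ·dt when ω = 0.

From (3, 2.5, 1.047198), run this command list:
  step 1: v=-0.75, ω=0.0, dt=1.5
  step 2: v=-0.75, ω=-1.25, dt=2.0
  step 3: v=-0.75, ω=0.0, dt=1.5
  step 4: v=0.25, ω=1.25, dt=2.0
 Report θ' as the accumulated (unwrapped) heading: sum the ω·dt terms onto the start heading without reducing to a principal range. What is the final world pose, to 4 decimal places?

step 1: θ'=1.0472 (straight) → pose (2.4375, 1.5257, 1.0472)
step 2: θ'=-1.4528 (R=0.6000) → pose (1.3221, 1.7551, -1.4528)
step 3: θ'=-1.4528 (straight) → pose (1.1896, 2.8723, -1.4528)
step 4: θ'=1.0472 (R=0.2000) → pose (1.5614, 2.7958, 1.0472)

(1.5614, 2.7958, 1.0472)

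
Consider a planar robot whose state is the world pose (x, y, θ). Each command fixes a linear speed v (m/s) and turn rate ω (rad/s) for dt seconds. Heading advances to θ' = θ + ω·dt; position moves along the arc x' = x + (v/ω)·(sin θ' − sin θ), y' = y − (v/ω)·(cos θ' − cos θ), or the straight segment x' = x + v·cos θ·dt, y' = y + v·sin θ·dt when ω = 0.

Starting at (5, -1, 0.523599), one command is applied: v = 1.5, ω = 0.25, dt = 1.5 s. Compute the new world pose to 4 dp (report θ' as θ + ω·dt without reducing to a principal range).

θ' = 0.5236 + 0.25·1.5 = 0.8986
R = v/ω = 1.5/0.25 = 6.0000
x' = 5 + 6.0000·(sin 0.8986 − sin 0.5236) = 6.6947
y' = -1 − 6.0000·(cos 0.8986 − cos 0.5236) = 0.4599

(6.6947, 0.4599, 0.8986)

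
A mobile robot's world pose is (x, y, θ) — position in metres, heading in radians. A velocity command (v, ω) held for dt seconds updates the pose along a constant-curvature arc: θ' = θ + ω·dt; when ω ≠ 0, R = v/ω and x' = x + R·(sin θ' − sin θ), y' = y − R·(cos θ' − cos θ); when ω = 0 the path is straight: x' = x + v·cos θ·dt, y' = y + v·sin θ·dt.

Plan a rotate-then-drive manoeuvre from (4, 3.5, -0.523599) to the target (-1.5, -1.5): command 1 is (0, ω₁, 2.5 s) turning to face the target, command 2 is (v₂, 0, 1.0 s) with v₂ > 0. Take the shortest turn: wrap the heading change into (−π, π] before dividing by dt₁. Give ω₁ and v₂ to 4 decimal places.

heading to target = atan2(-1.5−3.5, -1.5−4) = -2.4038
Δθ = wrap(-2.4038 − -0.5236) = -1.8802; ω₁ = Δθ/dt₁ = -0.7521
distance = √((-1.5−4)² + (-1.5−3.5)²) = 7.4330; v₂ = distance/dt₂ = 7.4330

ω₁ = -0.7521, v₂ = 7.4330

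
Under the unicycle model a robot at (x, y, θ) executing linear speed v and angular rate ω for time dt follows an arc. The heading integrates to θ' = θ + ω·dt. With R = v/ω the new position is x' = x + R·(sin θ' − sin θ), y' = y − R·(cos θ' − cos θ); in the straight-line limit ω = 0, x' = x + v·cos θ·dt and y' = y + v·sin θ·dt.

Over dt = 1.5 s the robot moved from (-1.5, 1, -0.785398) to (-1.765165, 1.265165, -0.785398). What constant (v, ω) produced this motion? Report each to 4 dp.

v = -0.2500, ω = 0.0000

Δθ = -0.785398 − -0.785398 = 0.000000
ω = Δθ/dt = 0.000000/1.5 = 0.0000
ω = 0 → v = (Δx·cos θ + Δy·sin θ)/dt = -0.2500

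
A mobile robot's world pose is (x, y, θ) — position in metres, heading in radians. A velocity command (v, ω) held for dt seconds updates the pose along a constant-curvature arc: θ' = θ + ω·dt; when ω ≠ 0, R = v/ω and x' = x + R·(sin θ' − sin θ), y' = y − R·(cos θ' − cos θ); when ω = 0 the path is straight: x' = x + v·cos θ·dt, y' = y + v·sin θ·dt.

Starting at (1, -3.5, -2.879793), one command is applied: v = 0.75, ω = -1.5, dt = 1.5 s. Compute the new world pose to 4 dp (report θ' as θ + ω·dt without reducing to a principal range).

θ' = -2.8798 + -1.5·1.5 = -5.1298
R = v/ω = 0.75/-1.5 = -0.5000
x' = 1 + -0.5000·(sin -5.1298 − sin -2.8798) = 0.4135
y' = -3.5 − -0.5000·(cos -5.1298 − cos -2.8798) = -2.8143

(0.4135, -2.8143, -5.1298)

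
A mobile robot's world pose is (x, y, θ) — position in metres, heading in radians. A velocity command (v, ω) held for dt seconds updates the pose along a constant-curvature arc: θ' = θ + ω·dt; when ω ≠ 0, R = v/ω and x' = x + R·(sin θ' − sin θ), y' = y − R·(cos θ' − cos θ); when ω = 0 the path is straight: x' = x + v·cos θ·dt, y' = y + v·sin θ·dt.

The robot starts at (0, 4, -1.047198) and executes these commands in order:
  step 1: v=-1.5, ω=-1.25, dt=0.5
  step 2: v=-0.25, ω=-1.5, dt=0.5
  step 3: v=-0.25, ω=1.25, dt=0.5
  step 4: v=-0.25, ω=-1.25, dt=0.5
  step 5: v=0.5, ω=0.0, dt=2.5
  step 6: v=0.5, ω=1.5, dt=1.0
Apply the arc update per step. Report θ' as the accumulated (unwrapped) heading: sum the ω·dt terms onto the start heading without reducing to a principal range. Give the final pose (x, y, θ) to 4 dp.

step 1: θ'=-1.6722 (R=1.2000) → pose (-0.1546, 4.7215, -1.6722)
step 2: θ'=-2.4222 (R=0.1667) → pose (-0.0986, 4.8300, -2.4222)
step 3: θ'=-1.7972 (R=-0.2000) → pose (-0.0355, 4.9355, -1.7972)
step 4: θ'=-2.4222 (R=0.2000) → pose (0.0276, 5.0411, -2.4222)
step 5: θ'=-2.4222 (straight) → pose (-0.9127, 4.2174, -2.4222)
step 6: θ'=-0.9222 (R=0.3333) → pose (-0.9587, 3.7653, -0.9222)

(-0.9587, 3.7653, -0.9222)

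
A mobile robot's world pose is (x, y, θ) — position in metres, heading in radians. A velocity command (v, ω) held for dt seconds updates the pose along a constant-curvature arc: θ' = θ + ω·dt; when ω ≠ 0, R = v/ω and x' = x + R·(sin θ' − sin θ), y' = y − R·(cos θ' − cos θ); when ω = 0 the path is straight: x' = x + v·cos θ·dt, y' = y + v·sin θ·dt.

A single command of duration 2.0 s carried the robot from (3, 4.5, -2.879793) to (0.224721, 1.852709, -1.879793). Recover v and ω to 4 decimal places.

Δθ = -1.879793 − -2.879793 = 1.000000
ω = Δθ/dt = 1.000000/2.0 = 0.5000
R = Δx/(sin θ' − sin θ) = 4.0000
v = R·ω = 4.0000·0.5000 = 2.0000

v = 2.0000, ω = 0.5000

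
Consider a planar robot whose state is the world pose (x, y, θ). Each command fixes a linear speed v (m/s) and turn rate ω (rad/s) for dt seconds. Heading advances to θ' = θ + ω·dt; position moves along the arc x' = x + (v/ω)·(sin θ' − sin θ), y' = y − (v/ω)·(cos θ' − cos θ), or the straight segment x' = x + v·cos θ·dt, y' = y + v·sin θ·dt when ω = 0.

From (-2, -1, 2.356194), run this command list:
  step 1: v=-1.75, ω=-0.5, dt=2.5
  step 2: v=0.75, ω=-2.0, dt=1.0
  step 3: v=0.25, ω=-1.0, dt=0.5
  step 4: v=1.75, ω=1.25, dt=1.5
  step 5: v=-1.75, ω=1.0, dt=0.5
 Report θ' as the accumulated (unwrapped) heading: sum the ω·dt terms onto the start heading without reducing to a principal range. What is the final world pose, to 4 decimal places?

(0.7144, -6.6616, 0.9812)

step 1: θ'=1.1062 (R=3.5000) → pose (-1.3459, -5.0431, 1.1062)
step 2: θ'=-0.8938 (R=-0.3750) → pose (-0.7183, -4.9762, -0.8938)
step 3: θ'=-1.3938 (R=-0.2500) → pose (-0.6671, -5.0888, -1.3938)
step 4: θ'=0.4812 (R=1.4000) → pose (1.3590, -6.0833, 0.4812)
step 5: θ'=0.9812 (R=-1.7500) → pose (0.7144, -6.6616, 0.9812)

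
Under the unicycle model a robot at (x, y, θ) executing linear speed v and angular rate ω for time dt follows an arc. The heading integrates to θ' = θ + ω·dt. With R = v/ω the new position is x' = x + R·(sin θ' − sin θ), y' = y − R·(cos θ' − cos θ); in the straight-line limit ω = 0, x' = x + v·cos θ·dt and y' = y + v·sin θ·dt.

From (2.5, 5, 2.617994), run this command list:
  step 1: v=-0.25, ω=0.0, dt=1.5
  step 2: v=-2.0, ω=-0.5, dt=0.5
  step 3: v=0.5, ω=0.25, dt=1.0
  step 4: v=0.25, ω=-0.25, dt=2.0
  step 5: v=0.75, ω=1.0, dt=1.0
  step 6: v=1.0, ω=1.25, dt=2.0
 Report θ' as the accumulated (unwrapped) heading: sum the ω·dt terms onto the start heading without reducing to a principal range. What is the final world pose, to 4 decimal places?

step 1: θ'=2.6180 (straight) → pose (2.8248, 4.8125, 2.6180)
step 2: θ'=2.3680 (R=4.0000) → pose (3.6196, 4.2100, 2.3680)
step 3: θ'=2.6180 (R=2.0000) → pose (3.2222, 4.5113, 2.6180)
step 4: θ'=2.1180 (R=-1.0000) → pose (2.8682, 4.8570, 2.1180)
step 5: θ'=3.1180 (R=0.7500) → pose (2.2454, 5.2165, 3.1180)
step 6: θ'=5.6180 (R=0.8000) → pose (1.7328, 3.7873, 5.6180)

(1.7328, 3.7873, 5.6180)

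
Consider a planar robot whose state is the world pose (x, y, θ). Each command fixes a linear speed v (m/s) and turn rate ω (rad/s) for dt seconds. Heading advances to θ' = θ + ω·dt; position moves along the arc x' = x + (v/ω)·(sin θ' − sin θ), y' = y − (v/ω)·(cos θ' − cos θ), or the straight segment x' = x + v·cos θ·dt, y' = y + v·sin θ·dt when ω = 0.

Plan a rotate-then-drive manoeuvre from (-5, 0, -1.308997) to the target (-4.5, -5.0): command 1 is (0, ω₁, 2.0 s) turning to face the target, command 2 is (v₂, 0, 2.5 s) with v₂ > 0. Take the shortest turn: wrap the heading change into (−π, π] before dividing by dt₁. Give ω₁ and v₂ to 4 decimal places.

ω₁ = -0.0811, v₂ = 2.0100

heading to target = atan2(-5−0, -4.5−-5) = -1.4711
Δθ = wrap(-1.4711 − -1.3090) = -0.1621; ω₁ = Δθ/dt₁ = -0.0811
distance = √((-4.5−-5)² + (-5−0)²) = 5.0249; v₂ = distance/dt₂ = 2.0100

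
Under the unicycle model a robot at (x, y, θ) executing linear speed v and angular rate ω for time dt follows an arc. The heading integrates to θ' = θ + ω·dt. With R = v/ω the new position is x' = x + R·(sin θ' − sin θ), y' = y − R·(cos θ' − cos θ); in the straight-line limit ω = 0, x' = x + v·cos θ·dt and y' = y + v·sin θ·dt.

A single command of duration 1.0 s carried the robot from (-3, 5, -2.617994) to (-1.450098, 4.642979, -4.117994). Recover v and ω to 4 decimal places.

Δθ = -4.117994 − -2.617994 = -1.500000
ω = Δθ/dt = -1.500000/1.0 = -1.5000
R = Δx/(sin θ' − sin θ) = 1.1667
v = R·ω = 1.1667·-1.5000 = -1.7500

v = -1.7500, ω = -1.5000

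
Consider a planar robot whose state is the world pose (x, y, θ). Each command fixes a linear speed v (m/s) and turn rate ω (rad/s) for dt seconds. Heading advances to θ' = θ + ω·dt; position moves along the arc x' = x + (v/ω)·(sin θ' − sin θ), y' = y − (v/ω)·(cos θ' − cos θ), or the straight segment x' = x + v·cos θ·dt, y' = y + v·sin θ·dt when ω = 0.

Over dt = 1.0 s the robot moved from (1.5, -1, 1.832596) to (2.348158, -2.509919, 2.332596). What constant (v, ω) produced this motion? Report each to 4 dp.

Δθ = 2.332596 − 1.832596 = 0.500000
ω = Δθ/dt = 0.500000/1.0 = 0.5000
R = −Δy/(cos θ' − cos θ) = -3.5000
v = R·ω = -3.5000·0.5000 = -1.7500

v = -1.7500, ω = 0.5000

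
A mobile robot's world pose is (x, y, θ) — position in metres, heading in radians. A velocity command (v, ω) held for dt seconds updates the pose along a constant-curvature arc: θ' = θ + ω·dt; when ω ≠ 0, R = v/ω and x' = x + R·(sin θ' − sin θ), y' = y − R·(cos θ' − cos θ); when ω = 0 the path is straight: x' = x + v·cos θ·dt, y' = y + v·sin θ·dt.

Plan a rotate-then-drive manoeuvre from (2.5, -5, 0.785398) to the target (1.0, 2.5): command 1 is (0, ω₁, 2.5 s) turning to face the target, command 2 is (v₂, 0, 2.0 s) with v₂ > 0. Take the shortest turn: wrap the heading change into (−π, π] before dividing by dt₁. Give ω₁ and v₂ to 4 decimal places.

heading to target = atan2(2.5−-5, 1−2.5) = 1.7682
Δθ = wrap(1.7682 − 0.7854) = 0.9828; ω₁ = Δθ/dt₁ = 0.3931
distance = √((1−2.5)² + (2.5−-5)²) = 7.6485; v₂ = distance/dt₂ = 3.8243

ω₁ = 0.3931, v₂ = 3.8243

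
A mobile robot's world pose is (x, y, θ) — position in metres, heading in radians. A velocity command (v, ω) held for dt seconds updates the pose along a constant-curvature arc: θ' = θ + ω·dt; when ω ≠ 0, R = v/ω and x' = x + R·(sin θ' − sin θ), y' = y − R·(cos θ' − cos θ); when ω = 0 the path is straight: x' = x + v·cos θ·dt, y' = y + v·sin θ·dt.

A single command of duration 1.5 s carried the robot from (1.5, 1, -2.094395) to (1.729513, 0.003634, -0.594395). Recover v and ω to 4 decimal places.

Δθ = -0.594395 − -2.094395 = 1.500000
ω = Δθ/dt = 1.500000/1.5 = 1.0000
R = −Δy/(cos θ' − cos θ) = 0.7500
v = R·ω = 0.7500·1.0000 = 0.7500

v = 0.7500, ω = 1.0000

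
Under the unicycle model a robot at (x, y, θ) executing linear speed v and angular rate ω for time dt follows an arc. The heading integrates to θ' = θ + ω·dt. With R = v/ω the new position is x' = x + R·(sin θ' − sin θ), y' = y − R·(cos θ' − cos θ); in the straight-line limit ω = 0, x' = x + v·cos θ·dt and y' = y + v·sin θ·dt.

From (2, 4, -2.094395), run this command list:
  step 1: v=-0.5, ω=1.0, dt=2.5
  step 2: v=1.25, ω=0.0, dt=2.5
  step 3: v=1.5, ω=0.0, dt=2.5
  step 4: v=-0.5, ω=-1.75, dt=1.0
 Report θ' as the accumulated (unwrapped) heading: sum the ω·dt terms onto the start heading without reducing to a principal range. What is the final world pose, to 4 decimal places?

step 1: θ'=0.4056 (R=-0.5000) → pose (1.3697, 4.7094, 0.4056)
step 2: θ'=0.4056 (straight) → pose (4.2411, 5.9425, 0.4056)
step 3: θ'=0.4056 (straight) → pose (7.6869, 7.4221, 0.4056)
step 4: θ'=-1.3444 (R=0.2857) → pose (7.2957, 7.6205, -1.3444)

(7.2957, 7.6205, -1.3444)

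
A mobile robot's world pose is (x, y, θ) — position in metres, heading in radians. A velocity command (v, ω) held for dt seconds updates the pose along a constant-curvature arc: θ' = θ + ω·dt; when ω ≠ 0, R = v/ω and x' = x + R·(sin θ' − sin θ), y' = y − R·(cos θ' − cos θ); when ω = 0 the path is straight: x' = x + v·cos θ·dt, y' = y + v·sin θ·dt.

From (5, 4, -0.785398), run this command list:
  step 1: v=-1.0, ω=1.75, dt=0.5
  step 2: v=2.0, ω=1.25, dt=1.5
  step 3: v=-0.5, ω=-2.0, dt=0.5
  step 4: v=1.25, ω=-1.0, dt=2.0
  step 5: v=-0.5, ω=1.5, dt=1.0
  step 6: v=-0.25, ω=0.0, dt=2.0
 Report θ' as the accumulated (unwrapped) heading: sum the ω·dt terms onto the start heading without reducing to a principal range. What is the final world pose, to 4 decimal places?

(7.0731, 5.9637, 0.4646)

step 1: θ'=0.0896 (R=-0.5714) → pose (4.5448, 4.1651, 0.0896)
step 2: θ'=1.9646 (R=1.6000) → pose (5.8792, 6.3726, 1.9646)
step 3: θ'=0.9646 (R=0.2500) → pose (5.8538, 6.1342, 0.9646)
step 4: θ'=-1.0354 (R=-1.2500) → pose (7.9561, 6.0598, -1.0354)
step 5: θ'=0.4646 (R=-0.3333) → pose (7.5201, 6.1877, 0.4646)
step 6: θ'=0.4646 (straight) → pose (7.0731, 5.9637, 0.4646)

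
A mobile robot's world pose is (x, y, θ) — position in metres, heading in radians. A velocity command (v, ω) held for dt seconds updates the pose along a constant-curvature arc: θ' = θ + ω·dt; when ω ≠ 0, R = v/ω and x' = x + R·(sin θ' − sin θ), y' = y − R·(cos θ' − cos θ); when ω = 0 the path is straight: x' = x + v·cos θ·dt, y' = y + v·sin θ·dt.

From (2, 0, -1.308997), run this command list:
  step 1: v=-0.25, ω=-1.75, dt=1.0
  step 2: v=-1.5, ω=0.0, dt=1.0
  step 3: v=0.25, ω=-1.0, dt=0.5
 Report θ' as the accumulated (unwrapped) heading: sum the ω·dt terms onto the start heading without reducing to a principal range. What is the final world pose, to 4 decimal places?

(3.4991, 0.3237, -3.5590)

step 1: θ'=-3.0590 (R=0.1429) → pose (2.1262, 0.1793, -3.0590)
step 2: θ'=-3.0590 (straight) → pose (3.6211, 0.3031, -3.0590)
step 3: θ'=-3.5590 (R=-0.2500) → pose (3.4991, 0.3237, -3.5590)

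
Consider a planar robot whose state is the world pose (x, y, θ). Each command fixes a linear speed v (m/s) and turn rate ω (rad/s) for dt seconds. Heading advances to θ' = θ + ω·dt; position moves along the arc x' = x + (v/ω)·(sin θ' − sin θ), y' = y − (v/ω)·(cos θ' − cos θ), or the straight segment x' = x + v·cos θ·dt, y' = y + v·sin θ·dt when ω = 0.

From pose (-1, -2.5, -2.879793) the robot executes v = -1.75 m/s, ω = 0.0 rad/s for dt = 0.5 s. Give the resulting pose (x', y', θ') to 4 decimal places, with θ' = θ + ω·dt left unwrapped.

θ' = -2.8798 + 0.0·0.5 = -2.8798
ω = 0 → straight: x' = -1 + -1.75·cos(-2.8798)·0.5 = -0.1548
y' = -2.5 + -1.75·sin(-2.8798)·0.5 = -2.2735

(-0.1548, -2.2735, -2.8798)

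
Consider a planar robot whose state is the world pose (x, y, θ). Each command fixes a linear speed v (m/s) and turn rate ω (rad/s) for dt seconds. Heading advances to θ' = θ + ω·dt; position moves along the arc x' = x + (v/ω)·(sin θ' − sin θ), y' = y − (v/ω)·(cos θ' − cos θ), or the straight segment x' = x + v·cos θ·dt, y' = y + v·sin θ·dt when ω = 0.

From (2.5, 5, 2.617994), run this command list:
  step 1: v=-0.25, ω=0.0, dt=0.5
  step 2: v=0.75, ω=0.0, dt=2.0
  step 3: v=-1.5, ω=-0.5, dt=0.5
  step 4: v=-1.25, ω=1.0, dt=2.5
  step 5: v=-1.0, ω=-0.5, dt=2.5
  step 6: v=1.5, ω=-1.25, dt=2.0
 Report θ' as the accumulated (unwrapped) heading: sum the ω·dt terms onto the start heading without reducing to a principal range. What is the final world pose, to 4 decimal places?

(3.4429, 10.0022, 1.1180)

step 1: θ'=2.6180 (straight) → pose (2.6083, 4.9375, 2.6180)
step 2: θ'=2.6180 (straight) → pose (1.3092, 5.6875, 2.6180)
step 3: θ'=2.3680 (R=3.0000) → pose (1.9054, 5.2356, 2.3680)
step 4: θ'=4.8680 (R=-1.2500) → pose (4.0136, 6.3236, 4.8680)
step 5: θ'=3.6180 (R=2.0000) → pose (5.0723, 8.4109, 3.6180)
step 6: θ'=1.1180 (R=-1.2000) → pose (3.4429, 10.0022, 1.1180)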